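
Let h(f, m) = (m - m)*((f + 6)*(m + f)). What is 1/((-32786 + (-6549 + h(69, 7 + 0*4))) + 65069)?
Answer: 1/25734 ≈ 3.8859e-5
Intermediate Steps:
h(f, m) = 0 (h(f, m) = 0*((6 + f)*(f + m)) = 0)
1/((-32786 + (-6549 + h(69, 7 + 0*4))) + 65069) = 1/((-32786 + (-6549 + 0)) + 65069) = 1/((-32786 - 6549) + 65069) = 1/(-39335 + 65069) = 1/25734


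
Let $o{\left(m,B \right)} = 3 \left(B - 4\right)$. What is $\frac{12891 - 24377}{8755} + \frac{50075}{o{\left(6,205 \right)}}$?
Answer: $\frac{431480567}{5279265} \approx 81.731$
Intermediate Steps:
$o{\left(m,B \right)} = -12 + 3 B$ ($o{\left(m,B \right)} = 3 \left(-4 + B\right) = -12 + 3 B$)
$\frac{12891 - 24377}{8755} + \frac{50075}{o{\left(6,205 \right)}} = \frac{12891 - 24377}{8755} + \frac{50075}{-12 + 3 \cdot 205} = \left(12891 - 24377\right) \frac{1}{8755} + \frac{50075}{-12 + 615} = \left(-11486\right) \frac{1}{8755} + \frac{50075}{603} = - \frac{11486}{8755} + 50075 \cdot \frac{1}{603} = - \frac{11486}{8755} + \frac{50075}{603} = \frac{431480567}{5279265}$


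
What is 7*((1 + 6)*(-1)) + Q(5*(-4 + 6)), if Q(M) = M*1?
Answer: -39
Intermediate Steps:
Q(M) = M
7*((1 + 6)*(-1)) + Q(5*(-4 + 6)) = 7*((1 + 6)*(-1)) + 5*(-4 + 6) = 7*(7*(-1)) + 5*2 = 7*(-7) + 10 = -49 + 10 = -39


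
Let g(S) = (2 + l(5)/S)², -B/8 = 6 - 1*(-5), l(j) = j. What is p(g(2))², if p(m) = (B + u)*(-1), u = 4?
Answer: 7056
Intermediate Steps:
B = -88 (B = -8*(6 - 1*(-5)) = -8*(6 + 5) = -8*11 = -88)
g(S) = (2 + 5/S)²
p(m) = 84 (p(m) = (-88 + 4)*(-1) = -84*(-1) = 84)
p(g(2))² = 84² = 7056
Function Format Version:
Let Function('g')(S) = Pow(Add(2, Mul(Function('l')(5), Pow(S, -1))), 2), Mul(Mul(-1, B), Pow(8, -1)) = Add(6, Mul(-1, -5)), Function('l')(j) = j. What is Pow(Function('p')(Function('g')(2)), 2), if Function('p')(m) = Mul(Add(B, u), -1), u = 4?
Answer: 7056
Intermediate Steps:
B = -88 (B = Mul(-8, Add(6, Mul(-1, -5))) = Mul(-8, Add(6, 5)) = Mul(-8, 11) = -88)
Function('g')(S) = Pow(Add(2, Mul(5, Pow(S, -1))), 2)
Function('p')(m) = 84 (Function('p')(m) = Mul(Add(-88, 4), -1) = Mul(-84, -1) = 84)
Pow(Function('p')(Function('g')(2)), 2) = Pow(84, 2) = 7056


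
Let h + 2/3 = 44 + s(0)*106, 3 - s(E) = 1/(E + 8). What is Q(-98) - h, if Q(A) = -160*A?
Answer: 183983/12 ≈ 15332.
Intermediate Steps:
s(E) = 3 - 1/(8 + E) (s(E) = 3 - 1/(E + 8) = 3 - 1/(8 + E))
h = 4177/12 (h = -⅔ + (44 + ((23 + 3*0)/(8 + 0))*106) = -⅔ + (44 + ((23 + 0)/8)*106) = -⅔ + (44 + ((⅛)*23)*106) = -⅔ + (44 + (23/8)*106) = -⅔ + (44 + 1219/4) = -⅔ + 1395/4 = 4177/12 ≈ 348.08)
Q(-98) - h = -160*(-98) - 1*4177/12 = 15680 - 4177/12 = 183983/12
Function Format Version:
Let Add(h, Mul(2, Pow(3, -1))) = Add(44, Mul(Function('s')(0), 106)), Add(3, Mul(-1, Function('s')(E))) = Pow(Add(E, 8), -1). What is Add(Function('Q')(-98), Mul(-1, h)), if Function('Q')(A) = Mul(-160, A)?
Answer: Rational(183983, 12) ≈ 15332.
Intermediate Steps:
Function('s')(E) = Add(3, Mul(-1, Pow(Add(8, E), -1))) (Function('s')(E) = Add(3, Mul(-1, Pow(Add(E, 8), -1))) = Add(3, Mul(-1, Pow(Add(8, E), -1))))
h = Rational(4177, 12) (h = Add(Rational(-2, 3), Add(44, Mul(Mul(Pow(Add(8, 0), -1), Add(23, Mul(3, 0))), 106))) = Add(Rational(-2, 3), Add(44, Mul(Mul(Pow(8, -1), Add(23, 0)), 106))) = Add(Rational(-2, 3), Add(44, Mul(Mul(Rational(1, 8), 23), 106))) = Add(Rational(-2, 3), Add(44, Mul(Rational(23, 8), 106))) = Add(Rational(-2, 3), Add(44, Rational(1219, 4))) = Add(Rational(-2, 3), Rational(1395, 4)) = Rational(4177, 12) ≈ 348.08)
Add(Function('Q')(-98), Mul(-1, h)) = Add(Mul(-160, -98), Mul(-1, Rational(4177, 12))) = Add(15680, Rational(-4177, 12)) = Rational(183983, 12)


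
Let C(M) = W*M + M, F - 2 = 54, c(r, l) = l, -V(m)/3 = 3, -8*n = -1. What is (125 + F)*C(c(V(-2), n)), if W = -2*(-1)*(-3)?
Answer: -905/8 ≈ -113.13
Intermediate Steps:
n = ⅛ (n = -⅛*(-1) = ⅛ ≈ 0.12500)
V(m) = -9 (V(m) = -3*3 = -9)
W = -6 (W = 2*(-3) = -6)
F = 56 (F = 2 + 54 = 56)
C(M) = -5*M (C(M) = -6*M + M = -5*M)
(125 + F)*C(c(V(-2), n)) = (125 + 56)*(-5*⅛) = 181*(-5/8) = -905/8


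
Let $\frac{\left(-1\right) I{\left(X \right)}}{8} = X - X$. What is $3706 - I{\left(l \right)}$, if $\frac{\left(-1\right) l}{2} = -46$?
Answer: $3706$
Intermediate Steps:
$l = 92$ ($l = \left(-2\right) \left(-46\right) = 92$)
$I{\left(X \right)} = 0$ ($I{\left(X \right)} = - 8 \left(X - X\right) = \left(-8\right) 0 = 0$)
$3706 - I{\left(l \right)} = 3706 - 0 = 3706 + 0 = 3706$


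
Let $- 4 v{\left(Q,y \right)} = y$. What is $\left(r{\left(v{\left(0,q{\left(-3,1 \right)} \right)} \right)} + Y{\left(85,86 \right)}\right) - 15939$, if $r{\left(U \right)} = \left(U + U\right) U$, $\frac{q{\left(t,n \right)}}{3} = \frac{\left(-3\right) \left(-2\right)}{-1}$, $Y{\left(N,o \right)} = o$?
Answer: $- \frac{31625}{2} \approx -15813.0$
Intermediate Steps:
$q{\left(t,n \right)} = -18$ ($q{\left(t,n \right)} = 3 \frac{\left(-3\right) \left(-2\right)}{-1} = 3 \cdot 6 \left(-1\right) = 3 \left(-6\right) = -18$)
$v{\left(Q,y \right)} = - \frac{y}{4}$
$r{\left(U \right)} = 2 U^{2}$ ($r{\left(U \right)} = 2 U U = 2 U^{2}$)
$\left(r{\left(v{\left(0,q{\left(-3,1 \right)} \right)} \right)} + Y{\left(85,86 \right)}\right) - 15939 = \left(2 \left(\left(- \frac{1}{4}\right) \left(-18\right)\right)^{2} + 86\right) - 15939 = \left(2 \left(\frac{9}{2}\right)^{2} + 86\right) - 15939 = \left(2 \cdot \frac{81}{4} + 86\right) - 15939 = \left(\frac{81}{2} + 86\right) - 15939 = \frac{253}{2} - 15939 = - \frac{31625}{2}$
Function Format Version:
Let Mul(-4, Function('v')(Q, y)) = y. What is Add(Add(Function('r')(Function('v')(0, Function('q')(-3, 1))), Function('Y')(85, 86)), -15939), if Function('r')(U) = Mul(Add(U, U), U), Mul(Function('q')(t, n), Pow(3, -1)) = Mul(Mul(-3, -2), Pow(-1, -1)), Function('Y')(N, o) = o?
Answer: Rational(-31625, 2) ≈ -15813.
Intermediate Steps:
Function('q')(t, n) = -18 (Function('q')(t, n) = Mul(3, Mul(Mul(-3, -2), Pow(-1, -1))) = Mul(3, Mul(6, -1)) = Mul(3, -6) = -18)
Function('v')(Q, y) = Mul(Rational(-1, 4), y)
Function('r')(U) = Mul(2, Pow(U, 2)) (Function('r')(U) = Mul(Mul(2, U), U) = Mul(2, Pow(U, 2)))
Add(Add(Function('r')(Function('v')(0, Function('q')(-3, 1))), Function('Y')(85, 86)), -15939) = Add(Add(Mul(2, Pow(Mul(Rational(-1, 4), -18), 2)), 86), -15939) = Add(Add(Mul(2, Pow(Rational(9, 2), 2)), 86), -15939) = Add(Add(Mul(2, Rational(81, 4)), 86), -15939) = Add(Add(Rational(81, 2), 86), -15939) = Add(Rational(253, 2), -15939) = Rational(-31625, 2)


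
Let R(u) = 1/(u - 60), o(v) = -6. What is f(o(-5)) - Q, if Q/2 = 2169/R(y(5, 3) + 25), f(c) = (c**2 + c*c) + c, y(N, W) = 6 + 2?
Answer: 117192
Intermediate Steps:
y(N, W) = 8
f(c) = c + 2*c**2 (f(c) = (c**2 + c**2) + c = 2*c**2 + c = c + 2*c**2)
R(u) = 1/(-60 + u)
Q = -117126 (Q = 2*(2169/(1/(-60 + (8 + 25)))) = 2*(2169/(1/(-60 + 33))) = 2*(2169/(1/(-27))) = 2*(2169/(-1/27)) = 2*(2169*(-27)) = 2*(-58563) = -117126)
f(o(-5)) - Q = -6*(1 + 2*(-6)) - 1*(-117126) = -6*(1 - 12) + 117126 = -6*(-11) + 117126 = 66 + 117126 = 117192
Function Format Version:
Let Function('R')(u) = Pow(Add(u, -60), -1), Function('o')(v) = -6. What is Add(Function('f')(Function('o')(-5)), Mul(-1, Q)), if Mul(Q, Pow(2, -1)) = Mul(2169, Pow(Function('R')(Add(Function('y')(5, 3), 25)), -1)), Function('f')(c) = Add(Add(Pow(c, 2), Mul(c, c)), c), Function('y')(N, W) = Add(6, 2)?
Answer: 117192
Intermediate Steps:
Function('y')(N, W) = 8
Function('f')(c) = Add(c, Mul(2, Pow(c, 2))) (Function('f')(c) = Add(Add(Pow(c, 2), Pow(c, 2)), c) = Add(Mul(2, Pow(c, 2)), c) = Add(c, Mul(2, Pow(c, 2))))
Function('R')(u) = Pow(Add(-60, u), -1)
Q = -117126 (Q = Mul(2, Mul(2169, Pow(Pow(Add(-60, Add(8, 25)), -1), -1))) = Mul(2, Mul(2169, Pow(Pow(Add(-60, 33), -1), -1))) = Mul(2, Mul(2169, Pow(Pow(-27, -1), -1))) = Mul(2, Mul(2169, Pow(Rational(-1, 27), -1))) = Mul(2, Mul(2169, -27)) = Mul(2, -58563) = -117126)
Add(Function('f')(Function('o')(-5)), Mul(-1, Q)) = Add(Mul(-6, Add(1, Mul(2, -6))), Mul(-1, -117126)) = Add(Mul(-6, Add(1, -12)), 117126) = Add(Mul(-6, -11), 117126) = Add(66, 117126) = 117192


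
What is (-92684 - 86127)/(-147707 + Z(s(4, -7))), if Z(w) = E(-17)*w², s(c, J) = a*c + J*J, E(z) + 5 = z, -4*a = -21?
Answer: 178811/255507 ≈ 0.69983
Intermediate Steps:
a = 21/4 (a = -¼*(-21) = 21/4 ≈ 5.2500)
E(z) = -5 + z
s(c, J) = J² + 21*c/4 (s(c, J) = 21*c/4 + J*J = 21*c/4 + J² = J² + 21*c/4)
Z(w) = -22*w² (Z(w) = (-5 - 17)*w² = -22*w²)
(-92684 - 86127)/(-147707 + Z(s(4, -7))) = (-92684 - 86127)/(-147707 - 22*((-7)² + (21/4)*4)²) = -178811/(-147707 - 22*(49 + 21)²) = -178811/(-147707 - 22*70²) = -178811/(-147707 - 22*4900) = -178811/(-147707 - 107800) = -178811/(-255507) = -178811*(-1/255507) = 178811/255507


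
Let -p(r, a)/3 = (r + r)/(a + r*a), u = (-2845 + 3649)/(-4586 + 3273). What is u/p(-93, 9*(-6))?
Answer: -221904/40703 ≈ -5.4518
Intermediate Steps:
u = -804/1313 (u = 804/(-1313) = 804*(-1/1313) = -804/1313 ≈ -0.61234)
p(r, a) = -6*r/(a + a*r) (p(r, a) = -3*(r + r)/(a + r*a) = -3*2*r/(a + a*r) = -6*r/(a + a*r))
u/p(-93, 9*(-6)) = -804/(1313*((-6*(-93)/(9*(-6)*(1 - 93))))) = -804/(1313*((-6*(-93)/(-54*(-92))))) = -804/(1313*((-6*(-93)*(-1/54)*(-1/92)))) = -804/(1313*31/276) = -804/1313*276/31 = -221904/40703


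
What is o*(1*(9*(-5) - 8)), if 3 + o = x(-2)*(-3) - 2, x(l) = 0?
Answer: 265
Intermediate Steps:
o = -5 (o = -3 + (0*(-3) - 2) = -3 + (0 - 2) = -3 - 2 = -5)
o*(1*(9*(-5) - 8)) = -5*(9*(-5) - 8) = -5*(-45 - 8) = -5*(-53) = 265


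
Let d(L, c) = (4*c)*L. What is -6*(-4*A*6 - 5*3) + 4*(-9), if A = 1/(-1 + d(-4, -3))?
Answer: 2682/47 ≈ 57.064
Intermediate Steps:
d(L, c) = 4*L*c
A = 1/47 (A = 1/(-1 + 4*(-4)*(-3)) = 1/(-1 + 48) = 1/47 ≈ 0.021277)
-6*(-4*A*6 - 5*3) + 4*(-9) = -6*(-4*1/47*6 - 5*3) + 4*(-9) = -6*(-4/47*6 - 1*15) - 36 = -6*(-24/47 - 15) - 36 = -6*(-729/47) - 36 = 4374/47 - 36 = 2682/47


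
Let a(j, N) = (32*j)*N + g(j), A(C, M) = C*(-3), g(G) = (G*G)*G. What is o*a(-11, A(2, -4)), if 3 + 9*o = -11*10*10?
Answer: -861443/9 ≈ -95716.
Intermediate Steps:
g(G) = G³ (g(G) = G²*G = G³)
A(C, M) = -3*C
a(j, N) = j³ + 32*N*j (a(j, N) = (32*j)*N + j³ = 32*N*j + j³ = j³ + 32*N*j)
o = -1103/9 (o = -⅓ + (-11*10*10)/9 = -⅓ + (-110*10)/9 = -⅓ + (⅑)*(-1100) = -⅓ - 1100/9 = -1103/9 ≈ -122.56)
o*a(-11, A(2, -4)) = -(-12133)*((-11)² + 32*(-3*2))/9 = -(-12133)*(121 + 32*(-6))/9 = -(-12133)*(121 - 192)/9 = -(-12133)*(-71)/9 = -1103/9*781 = -861443/9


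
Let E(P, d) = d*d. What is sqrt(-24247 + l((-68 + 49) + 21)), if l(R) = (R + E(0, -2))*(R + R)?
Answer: I*sqrt(24223) ≈ 155.64*I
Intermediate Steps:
E(P, d) = d**2
l(R) = 2*R*(4 + R) (l(R) = (R + (-2)**2)*(R + R) = (R + 4)*(2*R) = (4 + R)*(2*R) = 2*R*(4 + R))
sqrt(-24247 + l((-68 + 49) + 21)) = sqrt(-24247 + 2*((-68 + 49) + 21)*(4 + ((-68 + 49) + 21))) = sqrt(-24247 + 2*(-19 + 21)*(4 + (-19 + 21))) = sqrt(-24247 + 2*2*(4 + 2)) = sqrt(-24247 + 2*2*6) = sqrt(-24247 + 24) = sqrt(-24223) = I*sqrt(24223)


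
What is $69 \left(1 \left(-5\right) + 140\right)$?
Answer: $9315$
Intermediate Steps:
$69 \left(1 \left(-5\right) + 140\right) = 69 \left(-5 + 140\right) = 69 \cdot 135 = 9315$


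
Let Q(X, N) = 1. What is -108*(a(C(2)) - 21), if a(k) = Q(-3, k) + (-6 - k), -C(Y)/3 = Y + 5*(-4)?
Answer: 8640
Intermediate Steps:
C(Y) = 60 - 3*Y (C(Y) = -3*(Y + 5*(-4)) = -3*(Y - 20) = -3*(-20 + Y) = 60 - 3*Y)
a(k) = -5 - k (a(k) = 1 + (-6 - k) = -5 - k)
-108*(a(C(2)) - 21) = -108*((-5 - (60 - 3*2)) - 21) = -108*((-5 - (60 - 6)) - 21) = -108*((-5 - 1*54) - 21) = -108*((-5 - 54) - 21) = -108*(-59 - 21) = -108*(-80) = 8640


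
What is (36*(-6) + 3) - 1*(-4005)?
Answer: 3792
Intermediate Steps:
(36*(-6) + 3) - 1*(-4005) = (-216 + 3) + 4005 = -213 + 4005 = 3792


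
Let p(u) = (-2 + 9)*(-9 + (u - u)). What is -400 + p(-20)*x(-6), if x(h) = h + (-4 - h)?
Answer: -148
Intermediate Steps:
p(u) = -63 (p(u) = 7*(-9 + 0) = 7*(-9) = -63)
x(h) = -4
-400 + p(-20)*x(-6) = -400 - 63*(-4) = -400 + 252 = -148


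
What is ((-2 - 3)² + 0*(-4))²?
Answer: 625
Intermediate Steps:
((-2 - 3)² + 0*(-4))² = ((-5)² + 0)² = (25 + 0)² = 25² = 625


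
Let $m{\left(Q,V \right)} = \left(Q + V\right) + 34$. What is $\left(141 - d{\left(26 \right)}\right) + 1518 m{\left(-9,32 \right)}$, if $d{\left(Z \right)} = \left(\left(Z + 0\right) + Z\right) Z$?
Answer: $85315$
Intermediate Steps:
$d{\left(Z \right)} = 2 Z^{2}$ ($d{\left(Z \right)} = \left(Z + Z\right) Z = 2 Z Z = 2 Z^{2}$)
$m{\left(Q,V \right)} = 34 + Q + V$
$\left(141 - d{\left(26 \right)}\right) + 1518 m{\left(-9,32 \right)} = \left(141 - 2 \cdot 26^{2}\right) + 1518 \left(34 - 9 + 32\right) = \left(141 - 2 \cdot 676\right) + 1518 \cdot 57 = \left(141 - 1352\right) + 86526 = -1211 + 86526 = 85315$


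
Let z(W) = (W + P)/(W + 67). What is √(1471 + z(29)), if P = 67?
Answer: 8*√23 ≈ 38.367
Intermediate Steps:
z(W) = 1 (z(W) = (W + 67)/(W + 67) = (67 + W)/(67 + W) = 1)
√(1471 + z(29)) = √(1471 + 1) = √1472 = 8*√23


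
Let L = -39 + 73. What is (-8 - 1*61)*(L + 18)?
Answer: -3588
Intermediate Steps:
L = 34
(-8 - 1*61)*(L + 18) = (-8 - 1*61)*(34 + 18) = (-8 - 61)*52 = -69*52 = -3588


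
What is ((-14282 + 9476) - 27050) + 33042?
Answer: 1186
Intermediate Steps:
((-14282 + 9476) - 27050) + 33042 = (-4806 - 27050) + 33042 = -31856 + 33042 = 1186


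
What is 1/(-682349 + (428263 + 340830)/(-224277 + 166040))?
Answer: -58237/39738727806 ≈ -1.4655e-6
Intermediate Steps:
1/(-682349 + (428263 + 340830)/(-224277 + 166040)) = 1/(-682349 + 769093/(-58237)) = 1/(-682349 + 769093*(-1/58237)) = 1/(-682349 - 769093/58237) = 1/(-39738727806/58237) = -58237/39738727806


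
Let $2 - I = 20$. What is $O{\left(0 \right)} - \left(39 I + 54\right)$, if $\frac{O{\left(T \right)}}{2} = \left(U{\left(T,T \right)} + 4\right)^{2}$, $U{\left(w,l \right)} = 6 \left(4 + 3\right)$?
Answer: $4880$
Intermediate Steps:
$I = -18$ ($I = 2 - 20 = -18$)
$U{\left(w,l \right)} = 42$ ($U{\left(w,l \right)} = 6 \cdot 7 = 42$)
$O{\left(T \right)} = 4232$ ($O{\left(T \right)} = 2 \left(42 + 4\right)^{2} = 2 \cdot 46^{2} = 2 \cdot 2116 = 4232$)
$O{\left(0 \right)} - \left(39 I + 54\right) = 4232 - \left(39 \left(-18\right) + 54\right) = 4232 - \left(-702 + 54\right) = 4232 - -648 = 4232 + 648 = 4880$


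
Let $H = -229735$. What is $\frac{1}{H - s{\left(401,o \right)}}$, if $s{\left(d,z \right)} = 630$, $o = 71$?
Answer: $- \frac{1}{230365} \approx -4.3409 \cdot 10^{-6}$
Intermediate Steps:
$\frac{1}{H - s{\left(401,o \right)}} = \frac{1}{-229735 - 630} = \frac{1}{-230365} = - \frac{1}{230365}$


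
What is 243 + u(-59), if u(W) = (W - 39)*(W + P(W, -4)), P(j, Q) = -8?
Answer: 6809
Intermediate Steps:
u(W) = (-39 + W)*(-8 + W) (u(W) = (W - 39)*(W - 8) = (-39 + W)*(-8 + W))
243 + u(-59) = 243 + (312 + (-59)² - 47*(-59)) = 243 + (312 + 3481 + 2773) = 243 + 6566 = 6809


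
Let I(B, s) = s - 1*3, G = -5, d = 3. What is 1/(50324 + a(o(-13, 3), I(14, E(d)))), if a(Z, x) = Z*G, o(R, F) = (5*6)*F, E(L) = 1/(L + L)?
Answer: 1/49874 ≈ 2.0051e-5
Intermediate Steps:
E(L) = 1/(2*L)
I(B, s) = -3 + s (I(B, s) = s - 3 = -3 + s)
o(R, F) = 30*F
a(Z, x) = -5*Z (a(Z, x) = Z*(-5) = -5*Z)
1/(50324 + a(o(-13, 3), I(14, E(d)))) = 1/(50324 - 150*3) = 1/(50324 - 5*90) = 1/(50324 - 450) = 1/49874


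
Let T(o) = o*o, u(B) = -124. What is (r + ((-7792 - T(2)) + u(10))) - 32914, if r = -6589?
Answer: -47423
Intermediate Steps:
T(o) = o²
(r + ((-7792 - T(2)) + u(10))) - 32914 = (-6589 + ((-7792 - 1*2²) - 124)) - 32914 = (-6589 + ((-7792 - 1*4) - 124)) - 32914 = (-6589 + ((-7792 - 4) - 124)) - 32914 = (-6589 + (-7796 - 124)) - 32914 = (-6589 - 7920) - 32914 = -14509 - 32914 = -47423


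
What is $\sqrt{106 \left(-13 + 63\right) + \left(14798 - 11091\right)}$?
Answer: $\sqrt{9007} \approx 94.905$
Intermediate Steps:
$\sqrt{106 \left(-13 + 63\right) + \left(14798 - 11091\right)} = \sqrt{106 \cdot 50 + \left(14798 - 11091\right)} = \sqrt{5300 + 3707} = \sqrt{9007}$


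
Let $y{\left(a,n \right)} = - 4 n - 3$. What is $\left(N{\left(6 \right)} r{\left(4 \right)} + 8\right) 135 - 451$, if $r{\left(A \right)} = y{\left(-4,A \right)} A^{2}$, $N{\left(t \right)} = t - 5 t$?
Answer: $985589$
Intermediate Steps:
$y{\left(a,n \right)} = -3 - 4 n$
$N{\left(t \right)} = - 4 t$
$r{\left(A \right)} = A^{2} \left(-3 - 4 A\right)$ ($r{\left(A \right)} = \left(-3 - 4 A\right) A^{2} = A^{2} \left(-3 - 4 A\right)$)
$\left(N{\left(6 \right)} r{\left(4 \right)} + 8\right) 135 - 451 = \left(\left(-4\right) 6 \cdot 4^{2} \left(-3 - 16\right) + 8\right) 135 - 451 = \left(- 24 \cdot 16 \left(-3 - 16\right) + 8\right) 135 - 451 = \left(- 24 \cdot 16 \left(-19\right) + 8\right) 135 - 451 = \left(\left(-24\right) \left(-304\right) + 8\right) 135 - 451 = \left(7296 + 8\right) 135 - 451 = 7304 \cdot 135 - 451 = 986040 - 451 = 985589$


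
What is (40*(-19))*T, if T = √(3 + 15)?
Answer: -2280*√2 ≈ -3224.4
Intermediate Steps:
T = 3*√2 (T = √18 = 3*√2 ≈ 4.2426)
(40*(-19))*T = (40*(-19))*(3*√2) = -2280*√2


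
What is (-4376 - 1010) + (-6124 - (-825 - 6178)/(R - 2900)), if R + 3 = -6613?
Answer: -109536163/9516 ≈ -11511.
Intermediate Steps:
R = -6616 (R = -3 - 6613 = -6616)
(-4376 - 1010) + (-6124 - (-825 - 6178)/(R - 2900)) = (-4376 - 1010) + (-6124 - (-825 - 6178)/(-6616 - 2900)) = -5386 + (-6124 - (-7003)/(-9516)) = -5386 + (-6124 - (-7003)*(-1)/9516) = -5386 + (-6124 - 1*7003/9516) = -5386 + (-6124 - 7003/9516) = -5386 - 58282987/9516 = -109536163/9516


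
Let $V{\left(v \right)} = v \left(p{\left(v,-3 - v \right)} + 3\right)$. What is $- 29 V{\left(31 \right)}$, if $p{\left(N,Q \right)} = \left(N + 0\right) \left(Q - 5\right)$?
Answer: $1084194$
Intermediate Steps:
$p{\left(N,Q \right)} = N \left(-5 + Q\right)$
$V{\left(v \right)} = v \left(3 + v \left(-8 - v\right)\right)$ ($V{\left(v \right)} = v \left(v \left(-5 - \left(3 + v\right)\right) + 3\right) = v \left(v \left(-8 - v\right) + 3\right) = v \left(3 + v \left(-8 - v\right)\right)$)
$- 29 V{\left(31 \right)} = - 29 \left(\left(-1\right) 31 \left(-3 + 31 \left(8 + 31\right)\right)\right) = - 29 \left(\left(-1\right) 31 \left(-3 + 31 \cdot 39\right)\right) = - 29 \left(\left(-1\right) 31 \left(-3 + 1209\right)\right) = - 29 \left(\left(-1\right) 31 \cdot 1206\right) = \left(-29\right) \left(-37386\right) = 1084194$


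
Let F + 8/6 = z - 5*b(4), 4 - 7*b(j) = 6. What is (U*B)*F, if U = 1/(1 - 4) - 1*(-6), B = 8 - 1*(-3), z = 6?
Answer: 23936/63 ≈ 379.94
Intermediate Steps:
b(j) = -2/7 (b(j) = 4/7 - 1/7*6 = 4/7 - 6/7 = -2/7)
B = 11 (B = 8 + 3 = 11)
F = 128/21 (F = -4/3 + (6 - 5*(-2)/7) = -4/3 + (6 - 1*(-10/7)) = -4/3 + (6 + 10/7) = -4/3 + 52/7 = 128/21 ≈ 6.0952)
U = 17/3 (U = 1/(-3) + 6 = -1/3 + 6 = 17/3 ≈ 5.6667)
(U*B)*F = ((17/3)*11)*(128/21) = (187/3)*(128/21) = 23936/63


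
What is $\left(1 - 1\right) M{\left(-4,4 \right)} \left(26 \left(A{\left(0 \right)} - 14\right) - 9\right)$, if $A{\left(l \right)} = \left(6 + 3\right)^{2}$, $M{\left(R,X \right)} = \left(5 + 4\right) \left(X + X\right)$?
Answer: $0$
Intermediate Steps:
$M{\left(R,X \right)} = 18 X$ ($M{\left(R,X \right)} = 9 \cdot 2 X = 18 X$)
$A{\left(l \right)} = 81$ ($A{\left(l \right)} = 9^{2} = 81$)
$\left(1 - 1\right) M{\left(-4,4 \right)} \left(26 \left(A{\left(0 \right)} - 14\right) - 9\right) = \left(1 - 1\right) 18 \cdot 4 \left(26 \left(81 - 14\right) - 9\right) = 0 \cdot 72 \left(26 \left(81 - 14\right) - 9\right) = 0 \left(26 \cdot 67 - 9\right) = 0 \left(1742 - 9\right) = 0 \cdot 1733 = 0$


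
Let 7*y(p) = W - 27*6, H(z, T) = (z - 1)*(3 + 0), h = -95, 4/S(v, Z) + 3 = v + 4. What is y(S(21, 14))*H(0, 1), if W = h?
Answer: 771/7 ≈ 110.14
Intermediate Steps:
S(v, Z) = 4/(1 + v) (S(v, Z) = 4/(-3 + (v + 4)) = 4/(-3 + (4 + v)) = 4/(1 + v))
W = -95
H(z, T) = -3 + 3*z (H(z, T) = (-1 + z)*3 = -3 + 3*z)
y(p) = -257/7 (y(p) = (-95 - 27*6)/7 = (-95 - 1*162)/7 = (-95 - 162)/7 = (1/7)*(-257) = -257/7)
y(S(21, 14))*H(0, 1) = -257*(-3 + 3*0)/7 = -257*(-3 + 0)/7 = -257/7*(-3) = 771/7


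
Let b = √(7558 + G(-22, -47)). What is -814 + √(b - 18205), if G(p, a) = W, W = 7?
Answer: -814 + I*√(18205 - √7565) ≈ -814.0 + 134.6*I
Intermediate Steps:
G(p, a) = 7
b = √7565 (b = √(7558 + 7) = √7565 ≈ 86.977)
-814 + √(b - 18205) = -814 + √(√7565 - 18205) = -814 + √(-18205 + √7565)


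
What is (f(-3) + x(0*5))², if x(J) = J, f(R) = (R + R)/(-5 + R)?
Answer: 9/16 ≈ 0.56250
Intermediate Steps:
f(R) = 2*R/(-5 + R) (f(R) = (2*R)/(-5 + R) = 2*R/(-5 + R))
(f(-3) + x(0*5))² = (2*(-3)/(-5 - 3) + 0*5)² = (2*(-3)/(-8) + 0)² = (2*(-3)*(-⅛) + 0)² = (¾ + 0)² = (¾)² = 9/16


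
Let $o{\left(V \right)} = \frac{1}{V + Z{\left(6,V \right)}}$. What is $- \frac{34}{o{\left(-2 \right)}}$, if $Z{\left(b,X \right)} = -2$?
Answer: $136$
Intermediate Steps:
$o{\left(V \right)} = \frac{1}{-2 + V}$ ($o{\left(V \right)} = \frac{1}{V - 2} = \frac{1}{-2 + V}$)
$- \frac{34}{o{\left(-2 \right)}} = - \frac{34}{\frac{1}{-2 - 2}} = - \frac{34}{\frac{1}{-4}} = - \frac{34}{- \frac{1}{4}} = \left(-34\right) \left(-4\right) = 136$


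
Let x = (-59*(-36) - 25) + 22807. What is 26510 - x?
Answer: 1604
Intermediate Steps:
x = 24906 (x = (2124 - 25) + 22807 = 2099 + 22807 = 24906)
26510 - x = 26510 - 1*24906 = 26510 - 24906 = 1604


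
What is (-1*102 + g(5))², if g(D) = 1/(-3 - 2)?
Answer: 261121/25 ≈ 10445.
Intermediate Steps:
g(D) = -⅕ (g(D) = 1/(-5) = -⅕)
(-1*102 + g(5))² = (-1*102 - ⅕)² = (-102 - ⅕)² = (-511/5)² = 261121/25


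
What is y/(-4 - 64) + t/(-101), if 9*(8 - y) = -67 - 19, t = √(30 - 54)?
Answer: -79/306 - 2*I*√6/101 ≈ -0.25817 - 0.048505*I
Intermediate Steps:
t = 2*I*√6 (t = √(-24) = 2*I*√6 ≈ 4.899*I)
y = 158/9 (y = 8 - (-67 - 19)/9 = 8 - ⅑*(-86) = 8 + 86/9 = 158/9 ≈ 17.556)
y/(-4 - 64) + t/(-101) = (158/9)/(-4 - 64) + (2*I*√6)/(-101) = (158/9)/(-68) + (2*I*√6)*(-1/101) = -1/68*158/9 - 2*I*√6/101 = -79/306 - 2*I*√6/101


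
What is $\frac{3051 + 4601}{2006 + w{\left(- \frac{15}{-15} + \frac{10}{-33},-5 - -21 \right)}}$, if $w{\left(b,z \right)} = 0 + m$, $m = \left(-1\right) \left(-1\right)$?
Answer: $\frac{7652}{2007} \approx 3.8127$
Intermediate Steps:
$m = 1$
$w{\left(b,z \right)} = 1$ ($w{\left(b,z \right)} = 0 + 1 = 1$)
$\frac{3051 + 4601}{2006 + w{\left(- \frac{15}{-15} + \frac{10}{-33},-5 - -21 \right)}} = \frac{3051 + 4601}{2006 + 1} = \frac{7652}{2007}$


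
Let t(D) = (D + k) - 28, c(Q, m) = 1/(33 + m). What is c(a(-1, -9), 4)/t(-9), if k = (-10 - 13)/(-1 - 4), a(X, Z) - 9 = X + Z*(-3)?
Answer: -5/5994 ≈ -0.00083417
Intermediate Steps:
a(X, Z) = 9 + X - 3*Z (a(X, Z) = 9 + (X + Z*(-3)) = 9 + (X - 3*Z) = 9 + X - 3*Z)
k = 23/5 (k = -23/(-5) = -23*(-⅕) = 23/5 ≈ 4.6000)
t(D) = -117/5 + D (t(D) = (D + 23/5) - 28 = (23/5 + D) - 28 = -117/5 + D)
c(a(-1, -9), 4)/t(-9) = 1/((33 + 4)*(-117/5 - 9)) = 1/(37*(-162/5)) = (1/37)*(-5/162) = -5/5994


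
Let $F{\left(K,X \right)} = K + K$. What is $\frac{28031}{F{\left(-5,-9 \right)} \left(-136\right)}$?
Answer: $\frac{28031}{1360} \approx 20.611$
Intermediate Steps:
$F{\left(K,X \right)} = 2 K$
$\frac{28031}{F{\left(-5,-9 \right)} \left(-136\right)} = \frac{28031}{2 \left(-5\right) \left(-136\right)} = \frac{28031}{\left(-10\right) \left(-136\right)} = \frac{28031}{1360}$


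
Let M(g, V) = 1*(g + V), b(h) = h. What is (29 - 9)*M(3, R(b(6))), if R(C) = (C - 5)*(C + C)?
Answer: 300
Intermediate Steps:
R(C) = 2*C*(-5 + C) (R(C) = (-5 + C)*(2*C) = 2*C*(-5 + C))
M(g, V) = V + g (M(g, V) = 1*(V + g) = V + g)
(29 - 9)*M(3, R(b(6))) = (29 - 9)*(2*6*(-5 + 6) + 3) = 20*(2*6*1 + 3) = 20*(12 + 3) = 20*15 = 300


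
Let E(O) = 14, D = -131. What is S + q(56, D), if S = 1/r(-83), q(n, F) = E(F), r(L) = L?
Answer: 1161/83 ≈ 13.988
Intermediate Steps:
q(n, F) = 14
S = -1/83 (S = 1/(-83) = -1/83 ≈ -0.012048)
S + q(56, D) = -1/83 + 14 = 1161/83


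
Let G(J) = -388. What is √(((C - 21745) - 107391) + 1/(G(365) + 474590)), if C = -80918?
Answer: I*√47234325575353214/474202 ≈ 458.32*I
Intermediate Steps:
√(((C - 21745) - 107391) + 1/(G(365) + 474590)) = √(((-80918 - 21745) - 107391) + 1/(-388 + 474590)) = √((-102663 - 107391) + 1/474202) = √(-210054 + 1/474202) = √(-99608026907/474202) = I*√47234325575353214/474202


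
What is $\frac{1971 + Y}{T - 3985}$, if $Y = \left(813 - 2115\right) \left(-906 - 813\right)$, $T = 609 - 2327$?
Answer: $- \frac{746703}{1901} \approx -392.79$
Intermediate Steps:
$T = -1718$
$Y = 2238138$ ($Y = \left(-1302\right) \left(-1719\right) = 2238138$)
$\frac{1971 + Y}{T - 3985} = \frac{1971 + 2238138}{-1718 - 3985} = \frac{2240109}{-5703} = 2240109 \left(- \frac{1}{5703}\right) = - \frac{746703}{1901}$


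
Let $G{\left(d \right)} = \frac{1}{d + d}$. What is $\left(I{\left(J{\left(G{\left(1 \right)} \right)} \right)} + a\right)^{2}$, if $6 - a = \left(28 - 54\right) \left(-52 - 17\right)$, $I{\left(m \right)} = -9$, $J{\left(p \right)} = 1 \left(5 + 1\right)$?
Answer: $3229209$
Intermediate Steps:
$G{\left(d \right)} = \frac{1}{2 d}$
$J{\left(p \right)} = 6$ ($J{\left(p \right)} = 1 \cdot 6 = 6$)
$a = -1788$ ($a = 6 - \left(28 - 54\right) \left(-52 - 17\right) = 6 - \left(-26\right) \left(-69\right) = 6 - 1794 = -1788$)
$\left(I{\left(J{\left(G{\left(1 \right)} \right)} \right)} + a\right)^{2} = \left(-9 - 1788\right)^{2} = \left(-1797\right)^{2} = 3229209$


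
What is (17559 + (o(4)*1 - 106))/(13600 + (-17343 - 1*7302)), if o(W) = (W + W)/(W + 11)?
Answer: -261803/165675 ≈ -1.5802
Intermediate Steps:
o(W) = 2*W/(11 + W) (o(W) = (2*W)/(11 + W) = 2*W/(11 + W))
(17559 + (o(4)*1 - 106))/(13600 + (-17343 - 1*7302)) = (17559 + ((2*4/(11 + 4))*1 - 106))/(13600 + (-17343 - 1*7302)) = (17559 + ((2*4/15)*1 - 106))/(13600 + (-17343 - 7302)) = (17559 + ((2*4*(1/15))*1 - 106))/(13600 - 24645) = (17559 + ((8/15)*1 - 106))/(-11045) = (17559 + (8/15 - 106))*(-1/11045) = (17559 - 1582/15)*(-1/11045) = (261803/15)*(-1/11045) = -261803/165675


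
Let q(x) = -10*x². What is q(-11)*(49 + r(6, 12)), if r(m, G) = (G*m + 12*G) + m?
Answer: -327910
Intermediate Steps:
r(m, G) = m + 12*G + G*m (r(m, G) = (12*G + G*m) + m = m + 12*G + G*m)
q(-11)*(49 + r(6, 12)) = (-10*(-11)²)*(49 + (6 + 12*12 + 12*6)) = (-10*121)*(49 + (6 + 144 + 72)) = -1210*(49 + 222) = -1210*271 = -327910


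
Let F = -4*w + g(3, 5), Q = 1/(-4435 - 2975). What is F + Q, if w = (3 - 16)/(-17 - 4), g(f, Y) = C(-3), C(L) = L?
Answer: -284057/51870 ≈ -5.4763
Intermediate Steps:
g(f, Y) = -3
w = 13/21 (w = -13/(-21) = -13*(-1/21) = 13/21 ≈ 0.61905)
Q = -1/7410 (Q = 1/(-7410) = -1/7410 ≈ -0.00013495)
F = -115/21 (F = -4*13/21 - 3 = -52/21 - 3 = -115/21 ≈ -5.4762)
F + Q = -115/21 - 1/7410 = -284057/51870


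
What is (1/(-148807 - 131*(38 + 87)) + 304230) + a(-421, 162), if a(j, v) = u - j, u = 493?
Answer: 50404296207/165182 ≈ 3.0514e+5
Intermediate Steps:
a(j, v) = 493 - j
(1/(-148807 - 131*(38 + 87)) + 304230) + a(-421, 162) = (1/(-148807 - 131*(38 + 87)) + 304230) + (493 - 1*(-421)) = (1/(-148807 - 131*125) + 304230) + (493 + 421) = (1/(-148807 - 16375) + 304230) + 914 = (1/(-165182) + 304230) + 914 = (-1/165182 + 304230) + 914 = 50253319859/165182 + 914 = 50404296207/165182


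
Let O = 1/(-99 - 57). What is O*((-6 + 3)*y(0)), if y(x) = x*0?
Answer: 0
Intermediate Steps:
y(x) = 0
O = -1/156 (O = 1/(-156) = -1/156 ≈ -0.0064103)
O*((-6 + 3)*y(0)) = -(-6 + 3)*0/156 = -(-1)*0/52 = -1/156*0 = 0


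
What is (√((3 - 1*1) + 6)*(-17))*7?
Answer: -238*√2 ≈ -336.58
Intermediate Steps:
(√((3 - 1*1) + 6)*(-17))*7 = (√((3 - 1) + 6)*(-17))*7 = (√(2 + 6)*(-17))*7 = (√8*(-17))*7 = ((2*√2)*(-17))*7 = -34*√2*7 = -238*√2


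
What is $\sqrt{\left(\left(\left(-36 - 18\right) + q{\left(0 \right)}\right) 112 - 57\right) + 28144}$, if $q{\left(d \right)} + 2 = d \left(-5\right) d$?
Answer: $\sqrt{21815} \approx 147.7$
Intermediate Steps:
$q{\left(d \right)} = -2 - 5 d^{2}$ ($q{\left(d \right)} = -2 + d \left(-5\right) d = -2 + - 5 d d = -2 - 5 d^{2}$)
$\sqrt{\left(\left(\left(-36 - 18\right) + q{\left(0 \right)}\right) 112 - 57\right) + 28144} = \sqrt{\left(\left(\left(-36 - 18\right) - \left(2 + 5 \cdot 0^{2}\right)\right) 112 - 57\right) + 28144} = \sqrt{\left(\left(-54 - 2\right) 112 - 57\right) + 28144} = \sqrt{\left(\left(-56\right) 112 - 57\right) + 28144} = \sqrt{\left(-6272 - 57\right) + 28144} = \sqrt{-6329 + 28144} = \sqrt{21815}$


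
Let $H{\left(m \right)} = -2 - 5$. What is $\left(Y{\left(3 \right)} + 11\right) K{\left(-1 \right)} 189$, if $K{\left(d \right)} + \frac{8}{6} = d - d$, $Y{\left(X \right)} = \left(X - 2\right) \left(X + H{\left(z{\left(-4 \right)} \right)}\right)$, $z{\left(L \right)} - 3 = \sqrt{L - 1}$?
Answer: $-1764$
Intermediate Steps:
$z{\left(L \right)} = 3 + \sqrt{-1 + L}$ ($z{\left(L \right)} = 3 + \sqrt{L - 1} = 3 + \sqrt{-1 + L}$)
$H{\left(m \right)} = -7$
$Y{\left(X \right)} = \left(-7 + X\right) \left(-2 + X\right)$ ($Y{\left(X \right)} = \left(X - 2\right) \left(X - 7\right) = \left(-2 + X\right) \left(-7 + X\right) = \left(-7 + X\right) \left(-2 + X\right)$)
$K{\left(d \right)} = - \frac{4}{3}$ ($K{\left(d \right)} = - \frac{4}{3} + \left(d - d\right) = - \frac{4}{3} + 0 = - \frac{4}{3}$)
$\left(Y{\left(3 \right)} + 11\right) K{\left(-1 \right)} 189 = \left(\left(14 + 3^{2} - 27\right) + 11\right) \left(- \frac{4}{3}\right) 189 = \left(\left(14 + 9 - 27\right) + 11\right) \left(- \frac{4}{3}\right) 189 = \left(-4 + 11\right) \left(- \frac{4}{3}\right) 189 = 7 \left(- \frac{4}{3}\right) 189 = \left(- \frac{28}{3}\right) 189 = -1764$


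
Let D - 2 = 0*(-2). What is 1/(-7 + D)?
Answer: -1/5 ≈ -0.20000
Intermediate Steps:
D = 2 (D = 2 + 0*(-2) = 2 + 0 = 2)
1/(-7 + D) = 1/(-7 + 2) = 1/(-5) = -1/5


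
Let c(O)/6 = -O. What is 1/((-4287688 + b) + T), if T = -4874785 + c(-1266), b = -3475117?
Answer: -1/12629994 ≈ -7.9177e-8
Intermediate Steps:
c(O) = -6*O (c(O) = 6*(-O) = -6*O)
T = -4867189 (T = -4874785 - 6*(-1266) = -4874785 + 7596 = -4867189)
1/((-4287688 + b) + T) = 1/((-4287688 - 3475117) - 4867189) = 1/(-7762805 - 4867189) = 1/(-12629994) = -1/12629994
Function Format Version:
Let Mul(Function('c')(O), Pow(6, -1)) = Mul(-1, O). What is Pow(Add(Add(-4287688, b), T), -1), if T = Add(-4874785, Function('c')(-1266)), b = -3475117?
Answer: Rational(-1, 12629994) ≈ -7.9177e-8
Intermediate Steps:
Function('c')(O) = Mul(-6, O) (Function('c')(O) = Mul(6, Mul(-1, O)) = Mul(-6, O))
T = -4867189 (T = Add(-4874785, Mul(-6, -1266)) = Add(-4874785, 7596) = -4867189)
Pow(Add(Add(-4287688, b), T), -1) = Pow(Add(Add(-4287688, -3475117), -4867189), -1) = Pow(Add(-7762805, -4867189), -1) = Pow(-12629994, -1) = Rational(-1, 12629994)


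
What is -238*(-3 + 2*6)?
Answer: -2142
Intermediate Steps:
-238*(-3 + 2*6) = -238*(-3 + 12) = -238*9 = -2142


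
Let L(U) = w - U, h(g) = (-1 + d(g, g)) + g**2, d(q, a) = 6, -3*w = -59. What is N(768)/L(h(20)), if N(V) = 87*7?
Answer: -1827/1156 ≈ -1.5805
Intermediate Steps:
w = 59/3 (w = -1/3*(-59) = 59/3 ≈ 19.667)
N(V) = 609
h(g) = 5 + g**2 (h(g) = (-1 + 6) + g**2 = 5 + g**2)
L(U) = 59/3 - U
N(768)/L(h(20)) = 609/(59/3 - (5 + 20**2)) = 609/(59/3 - (5 + 400)) = 609/(59/3 - 1*405) = 609/(59/3 - 405) = 609/(-1156/3) = 609*(-3/1156) = -1827/1156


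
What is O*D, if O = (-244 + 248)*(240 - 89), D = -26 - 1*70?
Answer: -57984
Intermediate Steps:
D = -96 (D = -26 - 70 = -96)
O = 604 (O = 4*151 = 604)
O*D = 604*(-96) = -57984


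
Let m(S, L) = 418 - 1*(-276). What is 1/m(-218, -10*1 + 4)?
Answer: 1/694 ≈ 0.0014409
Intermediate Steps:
m(S, L) = 694 (m(S, L) = 418 + 276 = 694)
1/m(-218, -10*1 + 4) = 1/694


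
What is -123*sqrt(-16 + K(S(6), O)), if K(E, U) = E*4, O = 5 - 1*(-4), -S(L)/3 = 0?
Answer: -492*I ≈ -492.0*I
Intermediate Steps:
S(L) = 0 (S(L) = -3*0 = 0)
O = 9 (O = 5 + 4 = 9)
K(E, U) = 4*E
-123*sqrt(-16 + K(S(6), O)) = -123*sqrt(-16 + 4*0) = -123*sqrt(-16 + 0) = -492*I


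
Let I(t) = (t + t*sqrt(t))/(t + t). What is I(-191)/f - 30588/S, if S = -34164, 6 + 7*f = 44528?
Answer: 226993085/253508268 + 7*I*sqrt(191)/89044 ≈ 0.89541 + 0.0010865*I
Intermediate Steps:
I(t) = (t + t**(3/2))/(2*t) (I(t) = (t + t**(3/2))/((2*t)) = (t + t**(3/2))*(1/(2*t)) = (t + t**(3/2))/(2*t))
f = 44522/7 (f = -6/7 + (1/7)*44528 = -6/7 + 44528/7 = 44522/7 ≈ 6360.3)
I(-191)/f - 30588/S = (1/2 + sqrt(-191)/2)/(44522/7) - 30588/(-34164) = (1/2 + (I*sqrt(191))/2)*(7/44522) - 30588*(-1/34164) = (1/2 + I*sqrt(191)/2)*(7/44522) + 2549/2847 = (7/89044 + 7*I*sqrt(191)/89044) + 2549/2847 = 226993085/253508268 + 7*I*sqrt(191)/89044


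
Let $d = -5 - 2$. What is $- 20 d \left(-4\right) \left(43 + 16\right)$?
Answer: $-33040$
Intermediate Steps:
$d = -7$ ($d = -5 - 2 = -7$)
$- 20 d \left(-4\right) \left(43 + 16\right) = - 20 \left(\left(-7\right) \left(-4\right)\right) \left(43 + 16\right) = \left(-20\right) 28 \cdot 59 = \left(-560\right) 59 = -33040$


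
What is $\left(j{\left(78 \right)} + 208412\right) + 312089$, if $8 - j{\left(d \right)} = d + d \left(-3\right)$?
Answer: $520665$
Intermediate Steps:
$j{\left(d \right)} = 8 + 2 d$ ($j{\left(d \right)} = 8 - \left(d + d \left(-3\right)\right) = 8 - \left(d - 3 d\right) = 8 - - 2 d = 8 + 2 d$)
$\left(j{\left(78 \right)} + 208412\right) + 312089 = \left(\left(8 + 2 \cdot 78\right) + 208412\right) + 312089 = \left(\left(8 + 156\right) + 208412\right) + 312089 = \left(164 + 208412\right) + 312089 = 208576 + 312089 = 520665$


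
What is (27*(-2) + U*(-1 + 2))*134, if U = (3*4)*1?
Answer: -5628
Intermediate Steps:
U = 12 (U = 12*1 = 12)
(27*(-2) + U*(-1 + 2))*134 = (27*(-2) + 12*(-1 + 2))*134 = (-54 + 12*1)*134 = (-54 + 12)*134 = -42*134 = -5628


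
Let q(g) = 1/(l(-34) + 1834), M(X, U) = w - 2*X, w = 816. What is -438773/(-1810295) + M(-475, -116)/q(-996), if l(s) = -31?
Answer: 5764157127683/1810295 ≈ 3.1841e+6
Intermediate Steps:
M(X, U) = 816 - 2*X
q(g) = 1/1803 (q(g) = 1/(-31 + 1834) = 1/1803)
-438773/(-1810295) + M(-475, -116)/q(-996) = -438773/(-1810295) + (816 - 2*(-475))/(1/1803) = -438773*(-1/1810295) + (816 + 950)*1803 = 438773/1810295 + 1766*1803 = 438773/1810295 + 3184098 = 5764157127683/1810295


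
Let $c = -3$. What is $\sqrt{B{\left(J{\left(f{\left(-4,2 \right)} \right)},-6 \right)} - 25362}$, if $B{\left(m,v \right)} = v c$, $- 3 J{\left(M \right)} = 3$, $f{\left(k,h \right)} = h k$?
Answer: $48 i \sqrt{11} \approx 159.2 i$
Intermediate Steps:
$J{\left(M \right)} = -1$ ($J{\left(M \right)} = \left(- \frac{1}{3}\right) 3 = -1$)
$B{\left(m,v \right)} = - 3 v$ ($B{\left(m,v \right)} = v \left(-3\right) = - 3 v$)
$\sqrt{B{\left(J{\left(f{\left(-4,2 \right)} \right)},-6 \right)} - 25362} = \sqrt{\left(-3\right) \left(-6\right) - 25362} = \sqrt{18 - 25362} = \sqrt{-25344} = 48 i \sqrt{11}$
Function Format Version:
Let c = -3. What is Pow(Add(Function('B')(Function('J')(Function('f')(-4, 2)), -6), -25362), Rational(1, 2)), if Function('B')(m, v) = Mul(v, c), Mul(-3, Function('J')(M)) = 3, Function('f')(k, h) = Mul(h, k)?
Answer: Mul(48, I, Pow(11, Rational(1, 2))) ≈ Mul(159.20, I)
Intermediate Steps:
Function('J')(M) = -1 (Function('J')(M) = Mul(Rational(-1, 3), 3) = -1)
Function('B')(m, v) = Mul(-3, v) (Function('B')(m, v) = Mul(v, -3) = Mul(-3, v))
Pow(Add(Function('B')(Function('J')(Function('f')(-4, 2)), -6), -25362), Rational(1, 2)) = Pow(Add(Mul(-3, -6), -25362), Rational(1, 2)) = Pow(Add(18, -25362), Rational(1, 2)) = Pow(-25344, Rational(1, 2)) = Mul(48, I, Pow(11, Rational(1, 2)))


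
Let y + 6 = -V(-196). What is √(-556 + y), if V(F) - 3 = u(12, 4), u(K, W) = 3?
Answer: 2*I*√142 ≈ 23.833*I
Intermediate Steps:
V(F) = 6 (V(F) = 3 + 3 = 6)
y = -12 (y = -6 - 1*6 = -6 - 6 = -12)
√(-556 + y) = √(-556 - 12) = √(-568) = 2*I*√142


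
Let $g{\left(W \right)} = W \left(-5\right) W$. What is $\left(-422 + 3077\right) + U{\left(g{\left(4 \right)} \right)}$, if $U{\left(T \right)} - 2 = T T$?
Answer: $9057$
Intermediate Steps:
$g{\left(W \right)} = - 5 W^{2}$ ($g{\left(W \right)} = - 5 W W = - 5 W^{2}$)
$U{\left(T \right)} = 2 + T^{2}$ ($U{\left(T \right)} = 2 + T T = 2 + T^{2}$)
$\left(-422 + 3077\right) + U{\left(g{\left(4 \right)} \right)} = \left(-422 + 3077\right) + \left(2 + \left(- 5 \cdot 4^{2}\right)^{2}\right) = 2655 + \left(2 + \left(\left(-5\right) 16\right)^{2}\right) = 2655 + \left(2 + \left(-80\right)^{2}\right) = 2655 + \left(2 + 6400\right) = 2655 + 6402 = 9057$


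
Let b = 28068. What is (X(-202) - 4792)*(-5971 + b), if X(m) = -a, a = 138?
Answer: -108938210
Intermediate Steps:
X(m) = -138 (X(m) = -1*138 = -138)
(X(-202) - 4792)*(-5971 + b) = (-138 - 4792)*(-5971 + 28068) = -4930*22097 = -108938210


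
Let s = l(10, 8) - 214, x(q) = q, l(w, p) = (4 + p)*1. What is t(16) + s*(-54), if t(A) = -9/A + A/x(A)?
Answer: 174535/16 ≈ 10908.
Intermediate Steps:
l(w, p) = 4 + p
t(A) = 1 - 9/A (t(A) = -9/A + A/A = -9/A + 1 = 1 - 9/A)
s = -202 (s = (4 + 8) - 214 = 12 - 214 = -202)
t(16) + s*(-54) = (-9 + 16)/16 - 202*(-54) = (1/16)*7 + 10908 = 7/16 + 10908 = 174535/16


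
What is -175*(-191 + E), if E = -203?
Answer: 68950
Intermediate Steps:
-175*(-191 + E) = -175*(-191 - 203) = -175*(-394) = 68950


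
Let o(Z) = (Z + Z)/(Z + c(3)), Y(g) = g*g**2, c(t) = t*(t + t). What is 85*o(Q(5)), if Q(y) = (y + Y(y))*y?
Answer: 27625/167 ≈ 165.42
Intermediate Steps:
c(t) = 2*t**2 (c(t) = t*(2*t) = 2*t**2)
Y(g) = g**3
Q(y) = y*(y + y**3) (Q(y) = (y + y**3)*y = y*(y + y**3))
o(Z) = 2*Z/(18 + Z) (o(Z) = (Z + Z)/(Z + 2*3**2) = (2*Z)/(Z + 2*9) = (2*Z)/(Z + 18) = (2*Z)/(18 + Z) = 2*Z/(18 + Z))
85*o(Q(5)) = 85*(2*(5**2 + 5**4)/(18 + (5**2 + 5**4))) = 85*(2*(25 + 625)/(18 + (25 + 625))) = 85*(2*650/(18 + 650)) = 85*(2*650/668) = 85*(2*650*(1/668)) = 85*(325/167) = 27625/167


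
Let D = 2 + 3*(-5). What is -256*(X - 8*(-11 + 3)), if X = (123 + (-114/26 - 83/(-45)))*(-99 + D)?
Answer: 2010902528/585 ≈ 3.4374e+6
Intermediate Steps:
D = -13 (D = 2 - 15 = -13)
X = -7892528/585 (X = (123 + (-114/26 - 83/(-45)))*(-99 - 13) = (123 + (-114*1/26 - 83*(-1/45)))*(-112) = (123 + (-57/13 + 83/45))*(-112) = (123 - 1486/585)*(-112) = (70469/585)*(-112) = -7892528/585 ≈ -13492.)
-256*(X - 8*(-11 + 3)) = -256*(-7892528/585 - 8*(-11 + 3)) = -256*(-7892528/585 - 8*(-8)) = -256*(-7892528/585 + 64) = -256*(-7855088/585) = 2010902528/585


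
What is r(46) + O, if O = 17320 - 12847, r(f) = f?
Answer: 4519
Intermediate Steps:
O = 4473
r(46) + O = 46 + 4473 = 4519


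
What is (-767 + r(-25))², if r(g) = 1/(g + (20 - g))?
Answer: 235284921/400 ≈ 5.8821e+5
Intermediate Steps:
r(g) = 1/20
(-767 + r(-25))² = (-767 + 1/20)² = (-15339/20)² = 235284921/400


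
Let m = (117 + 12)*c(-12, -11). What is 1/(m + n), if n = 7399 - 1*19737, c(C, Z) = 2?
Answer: -1/12080 ≈ -8.2781e-5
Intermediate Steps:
m = 258 (m = (117 + 12)*2 = 129*2 = 258)
n = -12338 (n = 7399 - 19737 = -12338)
1/(m + n) = 1/(258 - 12338) = 1/(-12080) = -1/12080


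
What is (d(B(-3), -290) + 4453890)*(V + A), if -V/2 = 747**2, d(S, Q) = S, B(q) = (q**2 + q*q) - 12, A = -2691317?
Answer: -16957474127160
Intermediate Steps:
B(q) = -12 + 2*q**2 (B(q) = (q**2 + q**2) - 12 = 2*q**2 - 12 = -12 + 2*q**2)
V = -1116018 (V = -2*747**2 = -2*558009 = -1116018)
(d(B(-3), -290) + 4453890)*(V + A) = ((-12 + 2*(-3)**2) + 4453890)*(-1116018 - 2691317) = ((-12 + 2*9) + 4453890)*(-3807335) = ((-12 + 18) + 4453890)*(-3807335) = (6 + 4453890)*(-3807335) = 4453896*(-3807335) = -16957474127160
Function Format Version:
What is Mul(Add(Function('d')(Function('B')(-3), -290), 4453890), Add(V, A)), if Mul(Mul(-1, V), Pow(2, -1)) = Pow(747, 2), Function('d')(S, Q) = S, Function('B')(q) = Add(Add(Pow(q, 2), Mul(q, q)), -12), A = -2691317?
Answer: -16957474127160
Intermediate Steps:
Function('B')(q) = Add(-12, Mul(2, Pow(q, 2))) (Function('B')(q) = Add(Add(Pow(q, 2), Pow(q, 2)), -12) = Add(Mul(2, Pow(q, 2)), -12) = Add(-12, Mul(2, Pow(q, 2))))
V = -1116018 (V = Mul(-2, Pow(747, 2)) = Mul(-2, 558009) = -1116018)
Mul(Add(Function('d')(Function('B')(-3), -290), 4453890), Add(V, A)) = Mul(Add(Add(-12, Mul(2, Pow(-3, 2))), 4453890), Add(-1116018, -2691317)) = Mul(Add(Add(-12, Mul(2, 9)), 4453890), -3807335) = Mul(Add(Add(-12, 18), 4453890), -3807335) = Mul(Add(6, 4453890), -3807335) = Mul(4453896, -3807335) = -16957474127160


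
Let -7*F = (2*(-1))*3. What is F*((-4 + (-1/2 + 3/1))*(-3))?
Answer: 27/7 ≈ 3.8571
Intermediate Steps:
F = 6/7 (F = -2*(-1)*3/7 = -(-2)*3/7 = -⅐*(-6) = 6/7 ≈ 0.85714)
F*((-4 + (-1/2 + 3/1))*(-3)) = 6*((-4 + (-1/2 + 3/1))*(-3))/7 = 6*((-4 + (-1*½ + 3*1))*(-3))/7 = 6*((-4 + (-½ + 3))*(-3))/7 = 6*((-4 + 5/2)*(-3))/7 = 6*(-3/2*(-3))/7 = (6/7)*(9/2) = 27/7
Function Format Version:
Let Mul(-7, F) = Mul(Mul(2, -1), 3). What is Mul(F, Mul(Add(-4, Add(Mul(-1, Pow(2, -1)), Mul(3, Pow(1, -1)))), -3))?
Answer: Rational(27, 7) ≈ 3.8571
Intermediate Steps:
F = Rational(6, 7) (F = Mul(Rational(-1, 7), Mul(Mul(2, -1), 3)) = Mul(Rational(-1, 7), Mul(-2, 3)) = Mul(Rational(-1, 7), -6) = Rational(6, 7) ≈ 0.85714)
Mul(F, Mul(Add(-4, Add(Mul(-1, Pow(2, -1)), Mul(3, Pow(1, -1)))), -3)) = Mul(Rational(6, 7), Mul(Add(-4, Add(Mul(-1, Pow(2, -1)), Mul(3, Pow(1, -1)))), -3)) = Mul(Rational(6, 7), Mul(Add(-4, Add(Mul(-1, Rational(1, 2)), Mul(3, 1))), -3)) = Mul(Rational(6, 7), Mul(Add(-4, Add(Rational(-1, 2), 3)), -3)) = Mul(Rational(6, 7), Mul(Add(-4, Rational(5, 2)), -3)) = Mul(Rational(6, 7), Mul(Rational(-3, 2), -3)) = Mul(Rational(6, 7), Rational(9, 2)) = Rational(27, 7)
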